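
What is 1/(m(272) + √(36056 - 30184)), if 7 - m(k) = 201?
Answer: -97/15882 - √367/7941 ≈ -0.0085200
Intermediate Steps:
m(k) = -194 (m(k) = 7 - 1*201 = 7 - 201 = -194)
1/(m(272) + √(36056 - 30184)) = 1/(-194 + √(36056 - 30184)) = 1/(-194 + √5872) = 1/(-194 + 4*√367)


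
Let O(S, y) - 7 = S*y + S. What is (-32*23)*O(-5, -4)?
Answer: -16192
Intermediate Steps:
O(S, y) = 7 + S + S*y (O(S, y) = 7 + (S*y + S) = 7 + (S + S*y) = 7 + S + S*y)
(-32*23)*O(-5, -4) = (-32*23)*(7 - 5 - 5*(-4)) = -736*(7 - 5 + 20) = -736*22 = -16192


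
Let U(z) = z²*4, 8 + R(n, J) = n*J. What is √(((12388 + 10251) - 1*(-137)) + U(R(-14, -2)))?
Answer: 2*√6094 ≈ 156.13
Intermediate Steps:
R(n, J) = -8 + J*n (R(n, J) = -8 + n*J = -8 + J*n)
U(z) = 4*z²
√(((12388 + 10251) - 1*(-137)) + U(R(-14, -2))) = √(((12388 + 10251) - 1*(-137)) + 4*(-8 - 2*(-14))²) = √((22639 + 137) + 4*(-8 + 28)²) = √(22776 + 4*20²) = √(22776 + 4*400) = √(22776 + 1600) = √24376 = 2*√6094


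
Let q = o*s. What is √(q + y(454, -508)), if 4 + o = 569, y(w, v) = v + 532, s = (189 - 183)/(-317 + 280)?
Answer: 3*I*√10286/37 ≈ 8.2232*I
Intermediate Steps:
s = -6/37 (s = 6/(-37) = 6*(-1/37) = -6/37 ≈ -0.16216)
y(w, v) = 532 + v
o = 565 (o = -4 + 569 = 565)
q = -3390/37 (q = 565*(-6/37) = -3390/37 ≈ -91.622)
√(q + y(454, -508)) = √(-3390/37 + (532 - 508)) = √(-3390/37 + 24) = √(-2502/37) = 3*I*√10286/37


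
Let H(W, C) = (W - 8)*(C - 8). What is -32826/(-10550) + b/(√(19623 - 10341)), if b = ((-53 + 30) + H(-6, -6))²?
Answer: 16413/5275 + 29929*√9282/9282 ≈ 313.76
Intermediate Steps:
H(W, C) = (-8 + C)*(-8 + W) (H(W, C) = (-8 + W)*(-8 + C) = (-8 + C)*(-8 + W))
b = 29929 (b = ((-53 + 30) + (64 - 8*(-6) - 8*(-6) - 6*(-6)))² = (-23 + (64 + 48 + 48 + 36))² = (-23 + 196)² = 173² = 29929)
-32826/(-10550) + b/(√(19623 - 10341)) = -32826/(-10550) + 29929/(√(19623 - 10341)) = -32826*(-1/10550) + 29929/(√9282) = 16413/5275 + 29929*(√9282/9282) = 16413/5275 + 29929*√9282/9282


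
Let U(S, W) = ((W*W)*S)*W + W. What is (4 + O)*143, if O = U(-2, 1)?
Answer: 429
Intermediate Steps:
U(S, W) = W + S*W³ (U(S, W) = (W²*S)*W + W = (S*W²)*W + W = S*W³ + W = W + S*W³)
O = -1 (O = 1 - 2*1³ = 1 - 2*1 = 1 - 2 = -1)
(4 + O)*143 = (4 - 1)*143 = 3*143 = 429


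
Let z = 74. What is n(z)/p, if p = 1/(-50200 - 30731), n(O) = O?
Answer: -5988894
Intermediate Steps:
p = -1/80931 (p = 1/(-80931) = -1/80931 ≈ -1.2356e-5)
n(z)/p = 74/(-1/80931) = 74*(-80931) = -5988894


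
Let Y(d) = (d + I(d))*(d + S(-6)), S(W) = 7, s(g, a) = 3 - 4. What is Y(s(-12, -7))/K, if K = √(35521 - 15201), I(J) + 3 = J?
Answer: -3*√1270/508 ≈ -0.21046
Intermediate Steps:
s(g, a) = -1
I(J) = -3 + J
Y(d) = (-3 + 2*d)*(7 + d) (Y(d) = (d + (-3 + d))*(d + 7) = (-3 + 2*d)*(7 + d))
K = 4*√1270 (K = √20320 = 4*√1270 ≈ 142.55)
Y(s(-12, -7))/K = (-21 + 2*(-1)² + 11*(-1))/((4*√1270)) = (-21 + 2*1 - 11)*(√1270/5080) = (-21 + 2 - 11)*(√1270/5080) = -3*√1270/508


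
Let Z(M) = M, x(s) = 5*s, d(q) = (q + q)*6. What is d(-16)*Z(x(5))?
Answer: -4800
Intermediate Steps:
d(q) = 12*q (d(q) = (2*q)*6 = 12*q)
d(-16)*Z(x(5)) = (12*(-16))*(5*5) = -192*25 = -4800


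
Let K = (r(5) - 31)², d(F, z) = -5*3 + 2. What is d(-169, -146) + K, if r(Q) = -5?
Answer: 1283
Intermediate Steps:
d(F, z) = -13 (d(F, z) = -15 + 2 = -13)
K = 1296 (K = (-5 - 31)² = (-36)² = 1296)
d(-169, -146) + K = -13 + 1296 = 1283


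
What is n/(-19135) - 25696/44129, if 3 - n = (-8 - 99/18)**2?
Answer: -1935131347/3377633660 ≈ -0.57293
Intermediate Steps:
n = -717/4 (n = 3 - (-8 - 99/18)**2 = 3 - (-8 - 99*1/18)**2 = 3 - (-8 - 11/2)**2 = 3 - (-27/2)**2 = 3 - 1*729/4 = 3 - 729/4 = -717/4 ≈ -179.25)
n/(-19135) - 25696/44129 = -717/4/(-19135) - 25696/44129 = -717/4*(-1/19135) - 25696*1/44129 = 717/76540 - 25696/44129 = -1935131347/3377633660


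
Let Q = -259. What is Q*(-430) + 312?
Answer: 111682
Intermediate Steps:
Q*(-430) + 312 = -259*(-430) + 312 = 111370 + 312 = 111682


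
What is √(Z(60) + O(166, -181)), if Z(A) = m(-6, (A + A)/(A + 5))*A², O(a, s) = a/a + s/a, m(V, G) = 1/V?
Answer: I*√16536090/166 ≈ 24.497*I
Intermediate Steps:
O(a, s) = 1 + s/a
Z(A) = -A²/6 (Z(A) = A²/(-6) = -A²/6)
√(Z(60) + O(166, -181)) = √(-⅙*60² + (166 - 181)/166) = √(-⅙*3600 + (1/166)*(-15)) = √(-600 - 15/166) = √(-99615/166) = I*√16536090/166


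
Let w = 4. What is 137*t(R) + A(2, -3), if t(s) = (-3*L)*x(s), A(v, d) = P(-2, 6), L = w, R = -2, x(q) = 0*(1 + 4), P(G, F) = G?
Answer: -2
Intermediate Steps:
x(q) = 0 (x(q) = 0*5 = 0)
L = 4
A(v, d) = -2
t(s) = 0 (t(s) = -3*4*0 = -12*0 = 0)
137*t(R) + A(2, -3) = 137*0 - 2 = 0 - 2 = -2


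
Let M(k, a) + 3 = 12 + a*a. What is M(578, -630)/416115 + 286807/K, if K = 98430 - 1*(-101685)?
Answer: 4417158652/1850463405 ≈ 2.3871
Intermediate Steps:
K = 200115 (K = 98430 + 101685 = 200115)
M(k, a) = 9 + a² (M(k, a) = -3 + (12 + a*a) = -3 + (12 + a²) = 9 + a²)
M(578, -630)/416115 + 286807/K = (9 + (-630)²)/416115 + 286807/200115 = (9 + 396900)*(1/416115) + 286807*(1/200115) = 396909*(1/416115) + 286807/200115 = 44101/46235 + 286807/200115 = 4417158652/1850463405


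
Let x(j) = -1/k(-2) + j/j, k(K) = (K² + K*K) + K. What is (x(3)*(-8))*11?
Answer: -220/3 ≈ -73.333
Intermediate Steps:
k(K) = K + 2*K² (k(K) = (K² + K²) + K = 2*K² + K = K + 2*K²)
x(j) = ⅚ (x(j) = -1/((-2*(1 + 2*(-2)))) + j/j = -1/((-2*(1 - 4))) + 1 = -1/((-2*(-3))) + 1 = -1/6 + 1 = -1*⅙ + 1 = -⅙ + 1 = ⅚)
(x(3)*(-8))*11 = ((⅚)*(-8))*11 = -20/3*11 = -220/3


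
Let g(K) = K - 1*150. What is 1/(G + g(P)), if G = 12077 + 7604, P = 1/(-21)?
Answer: 21/410150 ≈ 5.1201e-5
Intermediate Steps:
P = -1/21 ≈ -0.047619
g(K) = -150 + K (g(K) = K - 150 = -150 + K)
G = 19681
1/(G + g(P)) = 1/(19681 + (-150 - 1/21)) = 1/(19681 - 3151/21) = 1/(410150/21) = 21/410150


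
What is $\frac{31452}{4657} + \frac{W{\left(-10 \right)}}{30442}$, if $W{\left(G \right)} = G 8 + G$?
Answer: $\frac{478521327}{70884197} \approx 6.7507$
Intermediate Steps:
$W{\left(G \right)} = 9 G$ ($W{\left(G \right)} = 8 G + G = 9 G$)
$\frac{31452}{4657} + \frac{W{\left(-10 \right)}}{30442} = \frac{31452}{4657} + \frac{9 \left(-10\right)}{30442} = 31452 \cdot \frac{1}{4657} - \frac{45}{15221} = \frac{31452}{4657} - \frac{45}{15221} = \frac{478521327}{70884197}$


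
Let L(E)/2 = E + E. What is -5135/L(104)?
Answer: -395/32 ≈ -12.344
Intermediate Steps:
L(E) = 4*E (L(E) = 2*(E + E) = 2*(2*E) = 4*E)
-5135/L(104) = -5135/(4*104) = -5135/416 = -5135*1/416 = -395/32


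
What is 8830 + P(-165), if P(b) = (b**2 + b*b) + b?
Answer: 63115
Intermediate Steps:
P(b) = b + 2*b**2 (P(b) = (b**2 + b**2) + b = 2*b**2 + b = b + 2*b**2)
8830 + P(-165) = 8830 - 165*(1 + 2*(-165)) = 8830 - 165*(1 - 330) = 8830 - 165*(-329) = 8830 + 54285 = 63115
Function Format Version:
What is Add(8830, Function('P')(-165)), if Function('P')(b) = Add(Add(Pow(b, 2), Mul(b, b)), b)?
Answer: 63115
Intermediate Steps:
Function('P')(b) = Add(b, Mul(2, Pow(b, 2))) (Function('P')(b) = Add(Add(Pow(b, 2), Pow(b, 2)), b) = Add(Mul(2, Pow(b, 2)), b) = Add(b, Mul(2, Pow(b, 2))))
Add(8830, Function('P')(-165)) = Add(8830, Mul(-165, Add(1, Mul(2, -165)))) = Add(8830, Mul(-165, Add(1, -330))) = Add(8830, Mul(-165, -329)) = Add(8830, 54285) = 63115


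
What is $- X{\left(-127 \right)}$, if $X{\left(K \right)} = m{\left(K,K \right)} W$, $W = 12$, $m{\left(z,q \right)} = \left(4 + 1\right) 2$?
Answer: $-120$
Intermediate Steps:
$m{\left(z,q \right)} = 10$ ($m{\left(z,q \right)} = 5 \cdot 2 = 10$)
$X{\left(K \right)} = 120$ ($X{\left(K \right)} = 10 \cdot 12 = 120$)
$- X{\left(-127 \right)} = \left(-1\right) 120 = -120$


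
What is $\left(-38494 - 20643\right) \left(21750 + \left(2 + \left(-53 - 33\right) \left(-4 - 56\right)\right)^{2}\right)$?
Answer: $-1577065161178$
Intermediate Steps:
$\left(-38494 - 20643\right) \left(21750 + \left(2 + \left(-53 - 33\right) \left(-4 - 56\right)\right)^{2}\right) = - 59137 \left(21750 + \left(2 - -5160\right)^{2}\right) = - 59137 \left(21750 + \left(2 + 5160\right)^{2}\right) = - 59137 \left(21750 + 5162^{2}\right) = - 59137 \left(21750 + 26646244\right) = \left(-59137\right) 26667994 = -1577065161178$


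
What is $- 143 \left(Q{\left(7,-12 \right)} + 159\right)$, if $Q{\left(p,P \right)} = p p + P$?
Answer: $-28028$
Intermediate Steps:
$Q{\left(p,P \right)} = P + p^{2}$ ($Q{\left(p,P \right)} = p^{2} + P = P + p^{2}$)
$- 143 \left(Q{\left(7,-12 \right)} + 159\right) = - 143 \left(\left(-12 + 7^{2}\right) + 159\right) = - 143 \left(\left(-12 + 49\right) + 159\right) = - 143 \left(37 + 159\right) = \left(-143\right) 196 = -28028$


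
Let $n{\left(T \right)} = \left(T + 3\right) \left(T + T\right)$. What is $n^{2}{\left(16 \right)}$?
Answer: $369664$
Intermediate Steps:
$n{\left(T \right)} = 2 T \left(3 + T\right)$ ($n{\left(T \right)} = \left(3 + T\right) 2 T = 2 T \left(3 + T\right)$)
$n^{2}{\left(16 \right)} = \left(2 \cdot 16 \left(3 + 16\right)\right)^{2} = \left(2 \cdot 16 \cdot 19\right)^{2} = 608^{2} = 369664$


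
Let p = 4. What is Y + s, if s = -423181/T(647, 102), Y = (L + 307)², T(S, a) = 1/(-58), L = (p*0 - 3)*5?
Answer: 24629762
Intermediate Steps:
L = -15 (L = (4*0 - 3)*5 = (0 - 3)*5 = -3*5 = -15)
T(S, a) = -1/58
Y = 85264 (Y = (-15 + 307)² = 292² = 85264)
s = 24544498 (s = -423181/(-1/58) = -423181*(-58) = 24544498)
Y + s = 85264 + 24544498 = 24629762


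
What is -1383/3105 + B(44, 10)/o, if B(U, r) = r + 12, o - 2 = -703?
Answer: -345931/725535 ≈ -0.47679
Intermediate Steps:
o = -701 (o = 2 - 703 = -701)
B(U, r) = 12 + r
-1383/3105 + B(44, 10)/o = -1383/3105 + (12 + 10)/(-701) = -1383*1/3105 + 22*(-1/701) = -461/1035 - 22/701 = -345931/725535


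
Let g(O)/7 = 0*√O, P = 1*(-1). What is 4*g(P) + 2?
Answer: 2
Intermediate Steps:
P = -1
g(O) = 0 (g(O) = 7*(0*√O) = 7*0 = 0)
4*g(P) + 2 = 4*0 + 2 = 0 + 2 = 2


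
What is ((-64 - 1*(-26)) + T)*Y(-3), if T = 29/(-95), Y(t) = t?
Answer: 10917/95 ≈ 114.92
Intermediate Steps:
T = -29/95 (T = 29*(-1/95) = -29/95 ≈ -0.30526)
((-64 - 1*(-26)) + T)*Y(-3) = ((-64 - 1*(-26)) - 29/95)*(-3) = ((-64 + 26) - 29/95)*(-3) = (-38 - 29/95)*(-3) = -3639/95*(-3) = 10917/95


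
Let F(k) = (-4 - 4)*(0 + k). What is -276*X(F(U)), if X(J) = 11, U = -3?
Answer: -3036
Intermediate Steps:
F(k) = -8*k
-276*X(F(U)) = -276*11 = -3036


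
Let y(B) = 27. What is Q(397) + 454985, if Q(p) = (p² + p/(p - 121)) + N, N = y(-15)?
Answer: 169083793/276 ≈ 6.1262e+5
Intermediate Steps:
N = 27
Q(p) = 27 + p² + p/(-121 + p) (Q(p) = (p² + p/(p - 121)) + 27 = (p² + p/(-121 + p)) + 27 = 27 + p² + p/(-121 + p))
Q(397) + 454985 = (-3267 + 397³ - 121*397² + 28*397)/(-121 + 397) + 454985 = (-3267 + 62570773 - 121*157609 + 11116)/276 + 454985 = (-3267 + 62570773 - 19070689 + 11116)/276 + 454985 = (1/276)*43507933 + 454985 = 43507933/276 + 454985 = 169083793/276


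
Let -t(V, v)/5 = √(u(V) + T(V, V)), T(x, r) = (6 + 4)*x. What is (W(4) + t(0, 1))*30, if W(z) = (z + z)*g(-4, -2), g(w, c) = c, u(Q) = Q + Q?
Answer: -480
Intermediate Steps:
u(Q) = 2*Q
T(x, r) = 10*x
W(z) = -4*z (W(z) = (z + z)*(-2) = (2*z)*(-2) = -4*z)
t(V, v) = -10*√3*√V (t(V, v) = -5*√(2*V + 10*V) = -5*2*√3*√V = -10*√3*√V)
(W(4) + t(0, 1))*30 = (-4*4 - 10*√3*√0)*30 = (-16 - 10*√3*0)*30 = (-16 + 0)*30 = -16*30 = -480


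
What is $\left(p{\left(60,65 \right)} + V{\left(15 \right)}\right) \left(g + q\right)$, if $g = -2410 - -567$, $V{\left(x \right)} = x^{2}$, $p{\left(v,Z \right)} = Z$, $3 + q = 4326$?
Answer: $719200$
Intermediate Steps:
$q = 4323$ ($q = -3 + 4326 = 4323$)
$g = -1843$ ($g = -2410 + 567 = -1843$)
$\left(p{\left(60,65 \right)} + V{\left(15 \right)}\right) \left(g + q\right) = \left(65 + 15^{2}\right) \left(-1843 + 4323\right) = \left(65 + 225\right) 2480 = 290 \cdot 2480 = 719200$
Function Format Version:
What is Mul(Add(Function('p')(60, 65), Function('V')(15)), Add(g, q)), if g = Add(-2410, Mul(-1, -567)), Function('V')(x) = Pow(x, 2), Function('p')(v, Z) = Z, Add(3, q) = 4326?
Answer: 719200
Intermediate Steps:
q = 4323 (q = Add(-3, 4326) = 4323)
g = -1843 (g = Add(-2410, 567) = -1843)
Mul(Add(Function('p')(60, 65), Function('V')(15)), Add(g, q)) = Mul(Add(65, Pow(15, 2)), Add(-1843, 4323)) = Mul(Add(65, 225), 2480) = Mul(290, 2480) = 719200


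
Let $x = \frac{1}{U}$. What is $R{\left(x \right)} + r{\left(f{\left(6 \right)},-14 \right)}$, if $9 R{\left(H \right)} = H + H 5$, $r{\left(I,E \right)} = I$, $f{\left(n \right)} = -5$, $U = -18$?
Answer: $- \frac{136}{27} \approx -5.037$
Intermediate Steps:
$x = - \frac{1}{18}$ ($x = \frac{1}{-18} = - \frac{1}{18} \approx -0.055556$)
$R{\left(H \right)} = \frac{2 H}{3}$ ($R{\left(H \right)} = \frac{H + H 5}{9} = \frac{H + 5 H}{9} = \frac{6 H}{9} = \frac{2 H}{3}$)
$R{\left(x \right)} + r{\left(f{\left(6 \right)},-14 \right)} = \frac{2}{3} \left(- \frac{1}{18}\right) - 5 = - \frac{1}{27} - 5 = - \frac{136}{27}$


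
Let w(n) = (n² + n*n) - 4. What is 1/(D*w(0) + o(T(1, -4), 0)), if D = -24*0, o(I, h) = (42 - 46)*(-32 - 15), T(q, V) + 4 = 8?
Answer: 1/188 ≈ 0.0053191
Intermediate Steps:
w(n) = -4 + 2*n² (w(n) = (n² + n²) - 4 = 2*n² - 4 = -4 + 2*n²)
T(q, V) = 4 (T(q, V) = -4 + 8 = 4)
o(I, h) = 188 (o(I, h) = -4*(-47) = 188)
D = 0
1/(D*w(0) + o(T(1, -4), 0)) = 1/(0*(-4 + 2*0²) + 188) = 1/(0*(-4 + 2*0) + 188) = 1/(0*(-4 + 0) + 188) = 1/(0*(-4) + 188) = 1/(0 + 188) = 1/188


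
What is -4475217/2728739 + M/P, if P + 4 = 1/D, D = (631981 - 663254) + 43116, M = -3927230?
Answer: 126913943411049203/129263095169 ≈ 9.8183e+5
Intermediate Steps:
D = 11843 (D = -31273 + 43116 = 11843)
P = -47371/11843 (P = -4 + 1/11843 = -47371/11843 ≈ -3.9999)
-4475217/2728739 + M/P = -4475217/2728739 - 3927230/(-47371/11843) = -4475217*1/2728739 - 3927230*(-11843/47371) = -4475217/2728739 + 46510184890/47371 = 126913943411049203/129263095169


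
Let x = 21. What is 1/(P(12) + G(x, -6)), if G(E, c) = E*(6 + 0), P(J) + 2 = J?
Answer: 1/136 ≈ 0.0073529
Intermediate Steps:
P(J) = -2 + J
G(E, c) = 6*E (G(E, c) = E*6 = 6*E)
1/(P(12) + G(x, -6)) = 1/((-2 + 12) + 6*21) = 1/(10 + 126) = 1/136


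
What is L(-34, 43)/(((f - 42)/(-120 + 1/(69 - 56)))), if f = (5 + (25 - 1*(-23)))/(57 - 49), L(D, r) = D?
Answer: -424048/3679 ≈ -115.26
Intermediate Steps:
f = 53/8 (f = (5 + (25 + 23))/8 = (5 + 48)*(⅛) = 53*(⅛) = 53/8 ≈ 6.6250)
L(-34, 43)/(((f - 42)/(-120 + 1/(69 - 56)))) = -34*(-120 + 1/(69 - 56))/(53/8 - 42) = -34/((-283/(8*(-120 + 1/13)))) = -34/((-283/(8*(-1559/13)))) = -34/((-283/8*(-13/1559))) = -34/3679/12472 = -34*12472/3679 = -424048/3679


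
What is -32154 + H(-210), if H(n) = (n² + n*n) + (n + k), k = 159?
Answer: 55995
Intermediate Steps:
H(n) = 159 + n + 2*n² (H(n) = (n² + n*n) + (n + 159) = (n² + n²) + (159 + n) = 2*n² + (159 + n) = 159 + n + 2*n²)
-32154 + H(-210) = -32154 + (159 - 210 + 2*(-210)²) = -32154 + (159 - 210 + 2*44100) = -32154 + (159 - 210 + 88200) = -32154 + 88149 = 55995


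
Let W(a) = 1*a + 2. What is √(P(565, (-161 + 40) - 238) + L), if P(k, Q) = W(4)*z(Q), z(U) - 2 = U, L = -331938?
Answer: 48*I*√145 ≈ 578.0*I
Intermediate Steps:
W(a) = 2 + a (W(a) = a + 2 = 2 + a)
z(U) = 2 + U
P(k, Q) = 12 + 6*Q (P(k, Q) = (2 + 4)*(2 + Q) = 6*(2 + Q) = 12 + 6*Q)
√(P(565, (-161 + 40) - 238) + L) = √((12 + 6*((-161 + 40) - 238)) - 331938) = √((12 + 6*(-121 - 238)) - 331938) = √((12 + 6*(-359)) - 331938) = √((12 - 2154) - 331938) = √(-2142 - 331938) = √(-334080) = 48*I*√145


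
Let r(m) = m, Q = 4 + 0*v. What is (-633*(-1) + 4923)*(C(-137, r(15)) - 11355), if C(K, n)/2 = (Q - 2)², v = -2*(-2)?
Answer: -63043932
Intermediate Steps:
v = 4
Q = 4 (Q = 4 + 0*4 = 4 + 0 = 4)
C(K, n) = 8 (C(K, n) = 2*(4 - 2)² = 2*2² = 2*4 = 8)
(-633*(-1) + 4923)*(C(-137, r(15)) - 11355) = (-633*(-1) + 4923)*(8 - 11355) = (633 + 4923)*(-11347) = 5556*(-11347) = -63043932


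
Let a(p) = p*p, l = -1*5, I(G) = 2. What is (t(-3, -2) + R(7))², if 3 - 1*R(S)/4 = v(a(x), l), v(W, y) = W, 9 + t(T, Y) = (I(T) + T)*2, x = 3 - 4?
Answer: 9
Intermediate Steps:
l = -5
x = -1
t(T, Y) = -5 + 2*T (t(T, Y) = -9 + (2 + T)*2 = -9 + (4 + 2*T) = -5 + 2*T)
a(p) = p²
R(S) = 8 (R(S) = 12 - 4*(-1)² = 12 - 4*1 = 12 - 4 = 8)
(t(-3, -2) + R(7))² = ((-5 + 2*(-3)) + 8)² = ((-5 - 6) + 8)² = (-11 + 8)² = (-3)² = 9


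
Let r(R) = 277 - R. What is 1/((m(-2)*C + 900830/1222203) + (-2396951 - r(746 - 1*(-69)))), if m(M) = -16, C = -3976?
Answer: -1222203/2851150590961 ≈ -4.2867e-7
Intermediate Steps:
1/((m(-2)*C + 900830/1222203) + (-2396951 - r(746 - 1*(-69)))) = 1/((-16*(-3976) + 900830/1222203) + (-2396951 - (277 - (746 - 1*(-69))))) = 1/((63616 + 900830*(1/1222203)) + (-2396951 - (277 - (746 + 69)))) = 1/((63616 + 900830/1222203) + (-2396951 - (277 - 1*815))) = 1/(77752566878/1222203 + (-2396951 - (277 - 815))) = 1/(77752566878/1222203 + (-2396951 - 1*(-538))) = 1/(77752566878/1222203 + (-2396951 + 538)) = 1/(77752566878/1222203 - 2396413) = 1/(-2851150590961/1222203) = -1222203/2851150590961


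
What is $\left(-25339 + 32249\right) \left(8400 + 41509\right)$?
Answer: $344871190$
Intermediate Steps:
$\left(-25339 + 32249\right) \left(8400 + 41509\right) = 6910 \cdot 49909 = 344871190$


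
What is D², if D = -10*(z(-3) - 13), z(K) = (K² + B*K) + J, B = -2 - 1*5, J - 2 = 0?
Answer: 36100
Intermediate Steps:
J = 2 (J = 2 + 0 = 2)
B = -7 (B = -2 - 5 = -7)
z(K) = 2 + K² - 7*K (z(K) = (K² - 7*K) + 2 = 2 + K² - 7*K)
D = -190 (D = -10*((2 + (-3)² - 7*(-3)) - 13) = -10*((2 + 9 + 21) - 13) = -10*(32 - 13) = -10*19 = -190)
D² = (-190)² = 36100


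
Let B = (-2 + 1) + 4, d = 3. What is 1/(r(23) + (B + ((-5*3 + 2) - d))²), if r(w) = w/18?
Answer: 18/3065 ≈ 0.0058728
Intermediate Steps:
B = 3 (B = -1 + 4 = 3)
r(w) = w/18 (r(w) = w*(1/18) = w/18)
1/(r(23) + (B + ((-5*3 + 2) - d))²) = 1/((1/18)*23 + (3 + ((-5*3 + 2) - 1*3))²) = 1/(23/18 + (3 + ((-15 + 2) - 3))²) = 1/(23/18 + (3 + (-13 - 3))²) = 1/(23/18 + (3 - 16)²) = 1/(23/18 + (-13)²) = 1/(23/18 + 169) = 1/(3065/18) = 18/3065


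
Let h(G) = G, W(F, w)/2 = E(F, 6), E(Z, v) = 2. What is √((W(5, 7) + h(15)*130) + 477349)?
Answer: √479303 ≈ 692.32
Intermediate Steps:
W(F, w) = 4 (W(F, w) = 2*2 = 4)
√((W(5, 7) + h(15)*130) + 477349) = √((4 + 15*130) + 477349) = √((4 + 1950) + 477349) = √(1954 + 477349) = √479303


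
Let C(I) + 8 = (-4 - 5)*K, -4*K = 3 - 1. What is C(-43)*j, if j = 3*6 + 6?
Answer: -84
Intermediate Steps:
K = -1/2 (K = -(3 - 1)/4 = -1/4*2 = -1/2 ≈ -0.50000)
C(I) = -7/2 (C(I) = -8 + (-4 - 5)*(-1/2) = -8 - 9*(-1/2) = -8 + 9/2 = -7/2)
j = 24 (j = 18 + 6 = 24)
C(-43)*j = -7/2*24 = -84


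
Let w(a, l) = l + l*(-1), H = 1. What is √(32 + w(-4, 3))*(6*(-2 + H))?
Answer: -24*√2 ≈ -33.941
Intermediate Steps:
w(a, l) = 0 (w(a, l) = l - l = 0)
√(32 + w(-4, 3))*(6*(-2 + H)) = √(32 + 0)*(6*(-2 + 1)) = √32*(6*(-1)) = (4*√2)*(-6) = -24*√2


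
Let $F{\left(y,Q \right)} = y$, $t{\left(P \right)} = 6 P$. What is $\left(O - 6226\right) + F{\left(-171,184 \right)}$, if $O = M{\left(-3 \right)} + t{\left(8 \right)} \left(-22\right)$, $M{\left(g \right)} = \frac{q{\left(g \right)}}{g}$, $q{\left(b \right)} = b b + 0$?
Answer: $-7456$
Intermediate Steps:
$q{\left(b \right)} = b^{2}$ ($q{\left(b \right)} = b^{2} + 0 = b^{2}$)
$M{\left(g \right)} = g$ ($M{\left(g \right)} = \frac{g^{2}}{g} = g$)
$O = -1059$ ($O = -3 + 6 \cdot 8 \left(-22\right) = -3 + 48 \left(-22\right) = -3 - 1056 = -1059$)
$\left(O - 6226\right) + F{\left(-171,184 \right)} = \left(-1059 - 6226\right) - 171 = -7285 - 171 = -7456$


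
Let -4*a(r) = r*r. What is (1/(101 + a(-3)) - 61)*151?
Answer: -3637741/395 ≈ -9209.5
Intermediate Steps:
a(r) = -r²/4 (a(r) = -r*r/4 = -r²/4)
(1/(101 + a(-3)) - 61)*151 = (1/(101 - ¼*(-3)²) - 61)*151 = (1/(101 - ¼*9) - 61)*151 = (1/(101 - 9/4) - 61)*151 = (1/(395/4) - 61)*151 = (4/395 - 61)*151 = -24091/395*151 = -3637741/395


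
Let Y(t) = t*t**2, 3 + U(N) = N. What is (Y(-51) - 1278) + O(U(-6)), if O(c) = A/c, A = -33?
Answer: -401776/3 ≈ -1.3393e+5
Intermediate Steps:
U(N) = -3 + N
O(c) = -33/c
Y(t) = t**3
(Y(-51) - 1278) + O(U(-6)) = ((-51)**3 - 1278) - 33/(-3 - 6) = (-132651 - 1278) - 33/(-9) = -133929 - 33*(-1/9) = -133929 + 11/3 = -401776/3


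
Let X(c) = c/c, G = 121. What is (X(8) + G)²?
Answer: 14884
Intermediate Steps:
X(c) = 1
(X(8) + G)² = (1 + 121)² = 122² = 14884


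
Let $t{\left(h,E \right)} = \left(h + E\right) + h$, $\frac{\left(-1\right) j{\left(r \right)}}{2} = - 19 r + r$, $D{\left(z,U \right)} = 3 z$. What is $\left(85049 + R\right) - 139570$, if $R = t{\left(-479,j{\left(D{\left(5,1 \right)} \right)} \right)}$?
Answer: $-54939$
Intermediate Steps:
$j{\left(r \right)} = 36 r$ ($j{\left(r \right)} = - 2 \left(- 19 r + r\right) = - 2 \left(- 18 r\right) = 36 r$)
$t{\left(h,E \right)} = E + 2 h$ ($t{\left(h,E \right)} = \left(E + h\right) + h = E + 2 h$)
$R = -418$ ($R = 36 \cdot 3 \cdot 5 + 2 \left(-479\right) = 36 \cdot 15 - 958 = 540 - 958 = -418$)
$\left(85049 + R\right) - 139570 = \left(85049 - 418\right) - 139570 = 84631 - 139570 = -54939$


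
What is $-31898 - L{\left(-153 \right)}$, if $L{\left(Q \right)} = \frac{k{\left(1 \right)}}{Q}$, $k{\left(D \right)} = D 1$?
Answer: $- \frac{4880393}{153} \approx -31898.0$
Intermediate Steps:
$k{\left(D \right)} = D$
$L{\left(Q \right)} = \frac{1}{Q}$ ($L{\left(Q \right)} = 1 \frac{1}{Q} = \frac{1}{Q}$)
$-31898 - L{\left(-153 \right)} = -31898 - \frac{1}{-153} = -31898 - - \frac{1}{153} = -31898 + \frac{1}{153} = - \frac{4880393}{153}$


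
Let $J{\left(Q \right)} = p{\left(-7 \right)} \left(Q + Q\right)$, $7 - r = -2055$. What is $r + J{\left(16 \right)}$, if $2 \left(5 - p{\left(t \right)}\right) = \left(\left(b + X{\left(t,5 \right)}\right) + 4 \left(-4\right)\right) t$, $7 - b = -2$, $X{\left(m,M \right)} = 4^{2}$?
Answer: $3230$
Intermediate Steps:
$X{\left(m,M \right)} = 16$
$b = 9$ ($b = 7 - -2 = 7 + 2 = 9$)
$p{\left(t \right)} = 5 - \frac{9 t}{2}$ ($p{\left(t \right)} = 5 - \frac{\left(\left(9 + 16\right) + 4 \left(-4\right)\right) t}{2} = 5 - \frac{\left(25 - 16\right) t}{2} = 5 - \frac{9 t}{2}$)
$r = 2062$ ($r = 7 - -2055 = 7 + 2055 = 2062$)
$J{\left(Q \right)} = 73 Q$ ($J{\left(Q \right)} = \left(5 - - \frac{63}{2}\right) \left(Q + Q\right) = \left(5 + \frac{63}{2}\right) 2 Q = \frac{73 \cdot 2 Q}{2} = 73 Q$)
$r + J{\left(16 \right)} = 2062 + 73 \cdot 16 = 2062 + 1168 = 3230$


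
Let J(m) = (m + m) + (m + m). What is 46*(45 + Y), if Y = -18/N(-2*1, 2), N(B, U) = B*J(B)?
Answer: 8073/4 ≈ 2018.3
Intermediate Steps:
J(m) = 4*m (J(m) = 2*m + 2*m = 4*m)
N(B, U) = 4*B² (N(B, U) = B*(4*B) = 4*B²)
Y = -9/8 (Y = -18/(4*(-2*1)²) = -18/(4*(-2)²) = -18/(4*4) = -18/16 = -18*1/16 = -9/8 ≈ -1.1250)
46*(45 + Y) = 46*(45 - 9/8) = 46*(351/8) = 8073/4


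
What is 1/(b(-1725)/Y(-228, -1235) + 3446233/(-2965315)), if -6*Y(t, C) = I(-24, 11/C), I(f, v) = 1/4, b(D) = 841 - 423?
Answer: -2965315/29751486313 ≈ -9.9669e-5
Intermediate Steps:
b(D) = 418
I(f, v) = ¼
Y(t, C) = -1/24 (Y(t, C) = -⅙*¼ = -1/24)
1/(b(-1725)/Y(-228, -1235) + 3446233/(-2965315)) = 1/(418/(-1/24) + 3446233/(-2965315)) = 1/(418*(-24) + 3446233*(-1/2965315)) = 1/(-10032 - 3446233/2965315) = 1/(-29751486313/2965315) = -2965315/29751486313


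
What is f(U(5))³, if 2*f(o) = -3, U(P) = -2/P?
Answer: -27/8 ≈ -3.3750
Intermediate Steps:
f(o) = -3/2 (f(o) = (½)*(-3) = -3/2)
f(U(5))³ = (-3/2)³ = -27/8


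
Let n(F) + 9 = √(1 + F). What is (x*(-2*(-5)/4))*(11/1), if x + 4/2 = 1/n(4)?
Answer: -8855/152 - 55*√5/152 ≈ -59.066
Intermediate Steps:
n(F) = -9 + √(1 + F)
x = -2 + 1/(-9 + √5) (x = -2 + 1/(-9 + √(1 + 4)) = -2 + 1/(-9 + √5) ≈ -2.1478)
(x*(-2*(-5)/4))*(11/1) = ((-161/76 - √5/76)*(-2*(-5)/4))*(11/1) = ((-161/76 - √5/76)*(10*(¼)))*(11*1) = ((-161/76 - √5/76)*(5/2))*11 = (-805/152 - 5*√5/152)*11 = -8855/152 - 55*√5/152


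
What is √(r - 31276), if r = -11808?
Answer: 2*I*√10771 ≈ 207.57*I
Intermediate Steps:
√(r - 31276) = √(-11808 - 31276) = √(-43084) = 2*I*√10771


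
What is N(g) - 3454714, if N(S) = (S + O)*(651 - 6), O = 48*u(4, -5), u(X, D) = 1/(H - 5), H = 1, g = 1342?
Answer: -2596864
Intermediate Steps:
u(X, D) = -¼ (u(X, D) = 1/(1 - 5) = 1/(-4) = -¼)
O = -12 (O = 48*(-¼) = -12)
N(S) = -7740 + 645*S (N(S) = (S - 12)*(651 - 6) = (-12 + S)*645 = -7740 + 645*S)
N(g) - 3454714 = (-7740 + 645*1342) - 3454714 = (-7740 + 865590) - 3454714 = 857850 - 3454714 = -2596864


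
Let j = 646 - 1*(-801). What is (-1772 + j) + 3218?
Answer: 2893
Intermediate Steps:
j = 1447 (j = 646 + 801 = 1447)
(-1772 + j) + 3218 = (-1772 + 1447) + 3218 = -325 + 3218 = 2893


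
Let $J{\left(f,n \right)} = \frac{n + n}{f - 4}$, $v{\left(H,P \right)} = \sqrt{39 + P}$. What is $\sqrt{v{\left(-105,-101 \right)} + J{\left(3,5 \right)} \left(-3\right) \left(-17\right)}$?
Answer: $\sqrt{-510 + i \sqrt{62}} \approx 0.1743 + 22.584 i$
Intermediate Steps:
$J{\left(f,n \right)} = \frac{2 n}{-4 + f}$
$\sqrt{v{\left(-105,-101 \right)} + J{\left(3,5 \right)} \left(-3\right) \left(-17\right)} = \sqrt{\sqrt{39 - 101} + 2 \cdot 5 \frac{1}{-4 + 3} \left(-3\right) \left(-17\right)} = \sqrt{\sqrt{-62} + 2 \cdot 5 \frac{1}{-1} \left(-3\right) \left(-17\right)} = \sqrt{i \sqrt{62} + 2 \cdot 5 \left(-1\right) \left(-3\right) \left(-17\right)} = \sqrt{i \sqrt{62} + \left(-10\right) \left(-3\right) \left(-17\right)} = \sqrt{i \sqrt{62} + 30 \left(-17\right)} = \sqrt{i \sqrt{62} - 510} = \sqrt{-510 + i \sqrt{62}}$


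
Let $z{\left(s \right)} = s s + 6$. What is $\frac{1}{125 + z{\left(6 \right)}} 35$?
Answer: $\frac{35}{167} \approx 0.20958$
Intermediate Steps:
$z{\left(s \right)} = 6 + s^{2}$ ($z{\left(s \right)} = s^{2} + 6 = 6 + s^{2}$)
$\frac{1}{125 + z{\left(6 \right)}} 35 = \frac{1}{125 + \left(6 + 6^{2}\right)} 35 = \frac{1}{125 + \left(6 + 36\right)} 35 = \frac{1}{125 + 42} \cdot 35 = \frac{1}{167} \cdot 35 = \frac{35}{167}$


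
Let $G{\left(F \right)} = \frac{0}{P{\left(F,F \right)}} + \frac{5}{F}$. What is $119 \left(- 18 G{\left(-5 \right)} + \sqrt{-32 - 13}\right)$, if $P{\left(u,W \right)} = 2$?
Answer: $2142 + 357 i \sqrt{5} \approx 2142.0 + 798.28 i$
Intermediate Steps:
$G{\left(F \right)} = \frac{5}{F}$ ($G{\left(F \right)} = \frac{0}{2} + \frac{5}{F} = 0 \cdot \frac{1}{2} + \frac{5}{F} = 0 + \frac{5}{F} = \frac{5}{F}$)
$119 \left(- 18 G{\left(-5 \right)} + \sqrt{-32 - 13}\right) = 119 \left(- 18 \frac{5}{-5} + \sqrt{-32 - 13}\right) = 119 \left(- 18 \cdot 5 \left(- \frac{1}{5}\right) + \sqrt{-45}\right) = 119 \left(\left(-18\right) \left(-1\right) + 3 i \sqrt{5}\right) = 119 \left(18 + 3 i \sqrt{5}\right) = 2142 + 357 i \sqrt{5}$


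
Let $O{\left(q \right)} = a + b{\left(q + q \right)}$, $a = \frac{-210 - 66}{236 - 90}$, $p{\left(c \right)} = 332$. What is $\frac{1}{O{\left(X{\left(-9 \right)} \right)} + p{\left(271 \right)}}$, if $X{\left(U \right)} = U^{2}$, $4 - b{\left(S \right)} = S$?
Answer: $\frac{73}{12564} \approx 0.0058103$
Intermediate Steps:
$b{\left(S \right)} = 4 - S$
$a = - \frac{138}{73}$ ($a = - \frac{276}{146} = \left(-276\right) \frac{1}{146} = - \frac{138}{73} \approx -1.8904$)
$O{\left(q \right)} = \frac{154}{73} - 2 q$ ($O{\left(q \right)} = - \frac{138}{73} - \left(-4 + 2 q\right) = \frac{154}{73} - 2 q$)
$\frac{1}{O{\left(X{\left(-9 \right)} \right)} + p{\left(271 \right)}} = \frac{1}{\left(\frac{154}{73} - 2 \left(-9\right)^{2}\right) + 332} = \frac{1}{\left(\frac{154}{73} - 162\right) + 332} = \frac{1}{- \frac{11672}{73} + 332} = \frac{1}{\frac{12564}{73}} = \frac{73}{12564}$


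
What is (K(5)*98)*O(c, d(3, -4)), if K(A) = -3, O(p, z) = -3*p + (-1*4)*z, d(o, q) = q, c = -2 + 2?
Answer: -4704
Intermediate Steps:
c = 0
O(p, z) = -4*z - 3*p (O(p, z) = -3*p - 4*z = -4*z - 3*p)
(K(5)*98)*O(c, d(3, -4)) = (-3*98)*(-4*(-4) - 3*0) = -294*(16 + 0) = -294*16 = -4704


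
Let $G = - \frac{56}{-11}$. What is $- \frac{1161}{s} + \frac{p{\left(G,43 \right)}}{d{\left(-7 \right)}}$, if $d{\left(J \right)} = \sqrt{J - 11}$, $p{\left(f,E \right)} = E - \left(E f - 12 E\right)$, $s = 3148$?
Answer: $- \frac{1161}{3148} - \frac{1247 i \sqrt{2}}{22} \approx -0.36881 - 80.16 i$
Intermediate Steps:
$G = \frac{56}{11}$ ($G = \left(-56\right) \left(- \frac{1}{11}\right) = \frac{56}{11} \approx 5.0909$)
$p{\left(f,E \right)} = 13 E - E f$ ($p{\left(f,E \right)} = E - \left(- 12 E + E f\right) = 13 E - E f$)
$d{\left(J \right)} = \sqrt{-11 + J}$
$- \frac{1161}{s} + \frac{p{\left(G,43 \right)}}{d{\left(-7 \right)}} = - \frac{1161}{3148} + \frac{43 \left(13 - \frac{56}{11}\right)}{\sqrt{-11 - 7}} = \left(-1161\right) \frac{1}{3148} + \frac{43 \left(13 - \frac{56}{11}\right)}{\sqrt{-18}} = - \frac{1161}{3148} + \frac{43 \cdot \frac{87}{11}}{3 i \sqrt{2}} = - \frac{1161}{3148} + \frac{3741 \left(- \frac{i \sqrt{2}}{6}\right)}{11} = - \frac{1161}{3148} - \frac{1247 i \sqrt{2}}{22}$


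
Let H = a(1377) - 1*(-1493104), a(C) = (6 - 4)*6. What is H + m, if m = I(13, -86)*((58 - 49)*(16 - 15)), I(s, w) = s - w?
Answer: 1494007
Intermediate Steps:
a(C) = 12 (a(C) = 2*6 = 12)
H = 1493116 (H = 12 - 1*(-1493104) = 12 + 1493104 = 1493116)
m = 891 (m = (13 - 1*(-86))*((58 - 49)*(16 - 15)) = (13 + 86)*(9*1) = 99*9 = 891)
H + m = 1493116 + 891 = 1494007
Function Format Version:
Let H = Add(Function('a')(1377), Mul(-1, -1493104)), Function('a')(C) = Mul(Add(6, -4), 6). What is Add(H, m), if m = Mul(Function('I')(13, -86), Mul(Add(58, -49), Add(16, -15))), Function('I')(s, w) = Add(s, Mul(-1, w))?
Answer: 1494007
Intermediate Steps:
Function('a')(C) = 12 (Function('a')(C) = Mul(2, 6) = 12)
H = 1493116 (H = Add(12, Mul(-1, -1493104)) = Add(12, 1493104) = 1493116)
m = 891 (m = Mul(Add(13, Mul(-1, -86)), Mul(Add(58, -49), Add(16, -15))) = Mul(Add(13, 86), Mul(9, 1)) = Mul(99, 9) = 891)
Add(H, m) = Add(1493116, 891) = 1494007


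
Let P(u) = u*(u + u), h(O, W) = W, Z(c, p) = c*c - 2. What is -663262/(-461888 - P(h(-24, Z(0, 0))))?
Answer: 331631/230948 ≈ 1.4360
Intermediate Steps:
Z(c, p) = -2 + c² (Z(c, p) = c² - 2 = -2 + c²)
P(u) = 2*u² (P(u) = u*(2*u) = 2*u²)
-663262/(-461888 - P(h(-24, Z(0, 0)))) = -663262/(-461888 - 2*(-2 + 0²)²) = -663262/(-461888 - 2*(-2 + 0)²) = -663262/(-461888 - 2*(-2)²) = -663262/(-461888 - 2*4) = -663262/(-461888 - 1*8) = -663262/(-461888 - 8) = -663262/(-461896) = -663262*(-1/461896) = 331631/230948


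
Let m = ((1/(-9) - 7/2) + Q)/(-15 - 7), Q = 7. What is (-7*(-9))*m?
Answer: -427/44 ≈ -9.7045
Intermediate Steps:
m = -61/396 (m = ((1/(-9) - 7/2) + 7)/(-15 - 7) = ((1*(-⅑) - 7*½) + 7)/(-22) = ((-⅑ - 7/2) + 7)*(-1/22) = (-65/18 + 7)*(-1/22) = (61/18)*(-1/22) = -61/396 ≈ -0.15404)
(-7*(-9))*m = -7*(-9)*(-61/396) = 63*(-61/396) = -427/44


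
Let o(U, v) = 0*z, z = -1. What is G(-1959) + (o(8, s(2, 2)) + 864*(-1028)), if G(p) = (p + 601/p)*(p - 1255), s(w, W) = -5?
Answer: 10596270220/1959 ≈ 5.4090e+6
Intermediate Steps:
G(p) = (-1255 + p)*(p + 601/p) (G(p) = (p + 601/p)*(-1255 + p) = (-1255 + p)*(p + 601/p))
o(U, v) = 0 (o(U, v) = 0*(-1) = 0)
G(-1959) + (o(8, s(2, 2)) + 864*(-1028)) = (601 + (-1959)**2 - 754255/(-1959) - 1255*(-1959)) + (0 + 864*(-1028)) = (601 + 3837681 - 754255*(-1/1959) + 2458545) + (0 - 888192) = (601 + 3837681 + 754255/1959 + 2458545) - 888192 = 12336238348/1959 - 888192 = 10596270220/1959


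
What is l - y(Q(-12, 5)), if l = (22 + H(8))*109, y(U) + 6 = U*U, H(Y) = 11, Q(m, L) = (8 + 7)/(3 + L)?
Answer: 230367/64 ≈ 3599.5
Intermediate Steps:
Q(m, L) = 15/(3 + L)
y(U) = -6 + U² (y(U) = -6 + U*U = -6 + U²)
l = 3597 (l = (22 + 11)*109 = 33*109 = 3597)
l - y(Q(-12, 5)) = 3597 - (-6 + (15/(3 + 5))²) = 3597 - (-6 + (15/8)²) = 3597 - (-6 + 225/64) = 3597 - 1*(-159/64) = 3597 + 159/64 = 230367/64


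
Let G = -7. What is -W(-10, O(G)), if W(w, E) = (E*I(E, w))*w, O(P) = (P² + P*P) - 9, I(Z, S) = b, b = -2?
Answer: -1780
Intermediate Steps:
I(Z, S) = -2
O(P) = -9 + 2*P² (O(P) = (P² + P²) - 9 = 2*P² - 9 = -9 + 2*P²)
W(w, E) = -2*E*w (W(w, E) = (E*(-2))*w = (-2*E)*w = -2*E*w)
-W(-10, O(G)) = -(-2)*(-9 + 2*(-7)²)*(-10) = -(-2)*(-9 + 2*49)*(-10) = -(-2)*(-9 + 98)*(-10) = -(-2)*89*(-10) = -1*1780 = -1780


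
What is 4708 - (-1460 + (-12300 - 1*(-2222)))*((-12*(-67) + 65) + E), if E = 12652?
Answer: 156010006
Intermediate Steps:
4708 - (-1460 + (-12300 - 1*(-2222)))*((-12*(-67) + 65) + E) = 4708 - (-1460 + (-12300 - 1*(-2222)))*((-12*(-67) + 65) + 12652) = 4708 - (-1460 + (-12300 + 2222))*((804 + 65) + 12652) = 4708 - (-1460 - 10078)*(869 + 12652) = 4708 - (-11538)*13521 = 4708 - 1*(-156005298) = 4708 + 156005298 = 156010006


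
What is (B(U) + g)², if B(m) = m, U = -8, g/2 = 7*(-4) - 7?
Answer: 6084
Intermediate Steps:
g = -70 (g = 2*(7*(-4) - 7) = 2*(-28 - 7) = 2*(-35) = -70)
(B(U) + g)² = (-8 - 70)² = (-78)² = 6084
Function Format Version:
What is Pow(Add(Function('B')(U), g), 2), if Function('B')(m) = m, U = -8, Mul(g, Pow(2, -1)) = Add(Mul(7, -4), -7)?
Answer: 6084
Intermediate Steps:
g = -70 (g = Mul(2, Add(Mul(7, -4), -7)) = Mul(2, Add(-28, -7)) = Mul(2, -35) = -70)
Pow(Add(Function('B')(U), g), 2) = Pow(Add(-8, -70), 2) = Pow(-78, 2) = 6084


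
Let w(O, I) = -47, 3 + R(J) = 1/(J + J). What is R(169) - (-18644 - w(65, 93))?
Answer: 6284773/338 ≈ 18594.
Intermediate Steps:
R(J) = -3 + 1/(2*J) (R(J) = -3 + 1/(J + J) = -3 + 1/(2*J))
R(169) - (-18644 - w(65, 93)) = (-3 + (1/2)/169) - (-18644 - 1*(-47)) = (-3 + (1/2)*(1/169)) - (-18644 + 47) = (-3 + 1/338) - 1*(-18597) = -1013/338 + 18597 = 6284773/338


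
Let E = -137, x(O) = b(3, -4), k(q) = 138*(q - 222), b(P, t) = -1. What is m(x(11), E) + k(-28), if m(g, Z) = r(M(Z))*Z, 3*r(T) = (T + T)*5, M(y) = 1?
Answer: -104870/3 ≈ -34957.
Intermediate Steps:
k(q) = -30636 + 138*q (k(q) = 138*(-222 + q) = -30636 + 138*q)
x(O) = -1
r(T) = 10*T/3 (r(T) = ((T + T)*5)/3 = ((2*T)*5)/3 = (10*T)/3 = 10*T/3)
m(g, Z) = 10*Z/3 (m(g, Z) = ((10/3)*1)*Z = 10*Z/3)
m(x(11), E) + k(-28) = (10/3)*(-137) + (-30636 + 138*(-28)) = -1370/3 + (-30636 - 3864) = -1370/3 - 34500 = -104870/3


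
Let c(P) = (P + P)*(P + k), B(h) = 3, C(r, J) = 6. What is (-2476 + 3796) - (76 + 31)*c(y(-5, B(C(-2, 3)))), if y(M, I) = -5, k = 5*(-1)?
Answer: -9380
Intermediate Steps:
k = -5
c(P) = 2*P*(-5 + P) (c(P) = (P + P)*(P - 5) = (2*P)*(-5 + P) = 2*P*(-5 + P))
(-2476 + 3796) - (76 + 31)*c(y(-5, B(C(-2, 3)))) = (-2476 + 3796) - (76 + 31)*2*(-5)*(-5 - 5) = 1320 - 107*2*(-5)*(-10) = 1320 - 107*100 = 1320 - 1*10700 = 1320 - 10700 = -9380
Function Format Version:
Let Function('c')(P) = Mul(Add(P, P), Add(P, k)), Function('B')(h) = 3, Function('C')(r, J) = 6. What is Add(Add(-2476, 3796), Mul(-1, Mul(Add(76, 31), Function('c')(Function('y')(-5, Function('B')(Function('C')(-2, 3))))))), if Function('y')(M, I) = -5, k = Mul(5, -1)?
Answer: -9380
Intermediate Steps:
k = -5
Function('c')(P) = Mul(2, P, Add(-5, P)) (Function('c')(P) = Mul(Add(P, P), Add(P, -5)) = Mul(Mul(2, P), Add(-5, P)) = Mul(2, P, Add(-5, P)))
Add(Add(-2476, 3796), Mul(-1, Mul(Add(76, 31), Function('c')(Function('y')(-5, Function('B')(Function('C')(-2, 3))))))) = Add(Add(-2476, 3796), Mul(-1, Mul(Add(76, 31), Mul(2, -5, Add(-5, -5))))) = Add(1320, Mul(-1, Mul(107, Mul(2, -5, -10)))) = Add(1320, Mul(-1, Mul(107, 100))) = Add(1320, Mul(-1, 10700)) = Add(1320, -10700) = -9380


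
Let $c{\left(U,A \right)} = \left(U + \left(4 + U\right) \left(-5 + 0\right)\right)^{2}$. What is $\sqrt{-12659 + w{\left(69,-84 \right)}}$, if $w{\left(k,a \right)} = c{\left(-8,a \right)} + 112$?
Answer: $i \sqrt{12403} \approx 111.37 i$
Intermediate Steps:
$c{\left(U,A \right)} = \left(-20 - 4 U\right)^{2}$ ($c{\left(U,A \right)} = \left(U + \left(4 + U\right) \left(-5\right)\right)^{2} = \left(U - \left(20 + 5 U\right)\right)^{2} = \left(-20 - 4 U\right)^{2}$)
$w{\left(k,a \right)} = 256$ ($w{\left(k,a \right)} = 16 \left(5 - 8\right)^{2} + 112 = 16 \left(-3\right)^{2} + 112 = 16 \cdot 9 + 112 = 144 + 112 = 256$)
$\sqrt{-12659 + w{\left(69,-84 \right)}} = \sqrt{-12659 + 256} = \sqrt{-12403} = i \sqrt{12403}$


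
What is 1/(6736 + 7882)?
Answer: 1/14618 ≈ 6.8409e-5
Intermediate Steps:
1/(6736 + 7882) = 1/14618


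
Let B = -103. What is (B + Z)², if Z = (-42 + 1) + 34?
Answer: 12100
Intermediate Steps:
Z = -7 (Z = -41 + 34 = -7)
(B + Z)² = (-103 - 7)² = (-110)² = 12100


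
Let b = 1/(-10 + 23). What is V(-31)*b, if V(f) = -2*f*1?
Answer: 62/13 ≈ 4.7692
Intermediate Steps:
V(f) = -2*f
b = 1/13 ≈ 0.076923
V(-31)*b = -2*(-31)*(1/13) = 62*(1/13) = 62/13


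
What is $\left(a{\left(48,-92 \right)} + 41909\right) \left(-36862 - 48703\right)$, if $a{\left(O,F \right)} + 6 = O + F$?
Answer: $-3581665335$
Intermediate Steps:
$a{\left(O,F \right)} = -6 + F + O$ ($a{\left(O,F \right)} = -6 + \left(O + F\right) = -6 + \left(F + O\right) = -6 + F + O$)
$\left(a{\left(48,-92 \right)} + 41909\right) \left(-36862 - 48703\right) = \left(\left(-6 - 92 + 48\right) + 41909\right) \left(-36862 - 48703\right) = \left(-50 + 41909\right) \left(-85565\right) = 41859 \left(-85565\right) = -3581665335$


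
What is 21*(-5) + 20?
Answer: -85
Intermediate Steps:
21*(-5) + 20 = -105 + 20 = -85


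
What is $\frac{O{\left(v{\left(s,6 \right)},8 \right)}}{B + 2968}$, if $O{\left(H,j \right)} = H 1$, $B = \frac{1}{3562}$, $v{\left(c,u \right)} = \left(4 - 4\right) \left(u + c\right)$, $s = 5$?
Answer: $0$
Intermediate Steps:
$v{\left(c,u \right)} = 0$ ($v{\left(c,u \right)} = 0 \left(c + u\right) = 0$)
$B = \frac{1}{3562} \approx 0.00028074$
$O{\left(H,j \right)} = H$
$\frac{O{\left(v{\left(s,6 \right)},8 \right)}}{B + 2968} = \frac{1}{\frac{1}{3562} + 2968} \cdot 0 = \frac{1}{\frac{10572017}{3562}} \cdot 0 = \frac{3562}{10572017} \cdot 0 = 0$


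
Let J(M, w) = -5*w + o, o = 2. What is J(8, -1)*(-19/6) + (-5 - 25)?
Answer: -313/6 ≈ -52.167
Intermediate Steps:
J(M, w) = 2 - 5*w (J(M, w) = -5*w + 2 = 2 - 5*w)
J(8, -1)*(-19/6) + (-5 - 25) = (2 - 5*(-1))*(-19/6) + (-5 - 25) = (2 + 5)*(-19*⅙) - 30 = 7*(-19/6) - 30 = -133/6 - 30 = -313/6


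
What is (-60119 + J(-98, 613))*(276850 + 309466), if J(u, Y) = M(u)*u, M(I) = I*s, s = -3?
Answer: -52141668196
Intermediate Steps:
M(I) = -3*I (M(I) = I*(-3) = -3*I)
J(u, Y) = -3*u**2 (J(u, Y) = (-3*u)*u = -3*u**2)
(-60119 + J(-98, 613))*(276850 + 309466) = (-60119 - 3*(-98)**2)*(276850 + 309466) = (-60119 - 3*9604)*586316 = (-60119 - 28812)*586316 = -88931*586316 = -52141668196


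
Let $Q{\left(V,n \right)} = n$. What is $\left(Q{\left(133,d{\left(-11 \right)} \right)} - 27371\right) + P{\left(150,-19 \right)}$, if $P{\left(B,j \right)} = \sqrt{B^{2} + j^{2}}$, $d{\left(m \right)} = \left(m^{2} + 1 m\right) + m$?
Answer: $-27272 + \sqrt{22861} \approx -27121.0$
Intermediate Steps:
$d{\left(m \right)} = m^{2} + 2 m$ ($d{\left(m \right)} = \left(m^{2} + m\right) + m = \left(m + m^{2}\right) + m = m^{2} + 2 m$)
$\left(Q{\left(133,d{\left(-11 \right)} \right)} - 27371\right) + P{\left(150,-19 \right)} = \left(- 11 \left(2 - 11\right) - 27371\right) + \sqrt{150^{2} + \left(-19\right)^{2}} = \left(\left(-11\right) \left(-9\right) - 27371\right) + \sqrt{22500 + 361} = \left(99 - 27371\right) + \sqrt{22861} = -27272 + \sqrt{22861}$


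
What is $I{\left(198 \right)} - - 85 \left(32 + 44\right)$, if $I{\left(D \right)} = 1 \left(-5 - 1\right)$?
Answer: $6454$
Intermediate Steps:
$I{\left(D \right)} = -6$ ($I{\left(D \right)} = 1 \left(-6\right) = -6$)
$I{\left(198 \right)} - - 85 \left(32 + 44\right) = -6 - - 85 \left(32 + 44\right) = -6 - \left(-85\right) 76 = -6 - -6460 = -6 + 6460 = 6454$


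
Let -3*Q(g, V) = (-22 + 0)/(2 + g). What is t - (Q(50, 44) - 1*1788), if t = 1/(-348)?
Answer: 2696087/1508 ≈ 1787.9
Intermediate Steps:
Q(g, V) = 22/(3*(2 + g)) (Q(g, V) = -(-22 + 0)/(3*(2 + g)) = -(-22)/(3*(2 + g)) = 22/(3*(2 + g)))
t = -1/348 ≈ -0.0028736
t - (Q(50, 44) - 1*1788) = -1/348 - (22/(3*(2 + 50)) - 1*1788) = -1/348 - ((22/3)/52 - 1788) = -1/348 - ((22/3)*(1/52) - 1788) = -1/348 - (11/78 - 1788) = -1/348 - 1*(-139453/78) = -1/348 + 139453/78 = 2696087/1508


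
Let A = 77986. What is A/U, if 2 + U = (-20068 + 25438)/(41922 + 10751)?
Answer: -2053878289/49988 ≈ -41087.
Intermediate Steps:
U = -99976/52673 (U = -2 + (-20068 + 25438)/(41922 + 10751) = -2 + 5370/52673 = -99976/52673 ≈ -1.8981)
A/U = 77986/(-99976/52673) = 77986*(-52673/99976) = -2053878289/49988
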